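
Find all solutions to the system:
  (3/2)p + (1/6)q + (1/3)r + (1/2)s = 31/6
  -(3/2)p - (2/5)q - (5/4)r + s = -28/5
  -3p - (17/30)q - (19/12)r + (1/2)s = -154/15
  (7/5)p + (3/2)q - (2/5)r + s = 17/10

no solution

Row-reduce:
R1 ← R1 / (3/2).
R2 ← R2 + 3/2·R1.
R3 ← R3 + 3·R1.
R4 ← R4 − 7/5·R1.
R2 ← R2 / (-7/30).
R1 ← R1 − 1/9·R2.
R3 ← R3 + 7/30·R2.
R4 ← R4 − 121/90·R2.
Swap R3 and R4.
R3 ← R3 / (-839/140).
R1 ← R1 + 3/14·R3.
R2 ← R2 − 55/14·R3.
Row 4 reduces to 0 = 1/2, a contradiction. The system is inconsistent.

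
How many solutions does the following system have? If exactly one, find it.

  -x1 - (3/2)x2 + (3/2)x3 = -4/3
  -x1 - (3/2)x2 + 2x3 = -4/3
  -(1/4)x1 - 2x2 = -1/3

x1 = 4/3, x2 = 0, x3 = 0

Row-reduce the augmented matrix:
R1 ← R1 / (-1).
R2 ← R2 + 1·R1.
R3 ← R3 + 1/4·R1.
Swap R2 and R3.
R2 ← R2 / (-13/8).
R1 ← R1 − 3/2·R2.
R3 ← R3 / (1/2).
R1 ← R1 + 24/13·R3.
R2 ← R2 − 3/13·R3.
Reading off the reduced rows gives x1 = 4/3, x2 = 0, x3 = 0.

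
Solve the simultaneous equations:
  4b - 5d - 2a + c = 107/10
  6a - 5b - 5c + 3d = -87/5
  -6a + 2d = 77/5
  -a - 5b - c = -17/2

a = -12/5, b = 5/2, c = -8/5, d = 1/2

Row-reduce the augmented matrix:
R1 ← R1 / (-2).
R2 ← R2 − 6·R1.
R3 ← R3 + 6·R1.
R4 ← R4 + 1·R1.
R2 ← R2 / (7).
R1 ← R1 + 2·R2.
R3 ← R3 + 12·R2.
R4 ← R4 + 7·R2.
R3 ← R3 / (-45/7).
R1 ← R1 + 15/14·R3.
R2 ← R2 + 2/7·R3.
R4 ← R4 + 7/2·R3.
R4 ← R4 / (-68/9).
R1 ← R1 + 1/3·R4.
R2 ← R2 + 14/9·R4.
R3 ← R3 − 5/9·R4.
Reading off the reduced rows gives a = -12/5, b = 5/2, c = -8/5, d = 1/2.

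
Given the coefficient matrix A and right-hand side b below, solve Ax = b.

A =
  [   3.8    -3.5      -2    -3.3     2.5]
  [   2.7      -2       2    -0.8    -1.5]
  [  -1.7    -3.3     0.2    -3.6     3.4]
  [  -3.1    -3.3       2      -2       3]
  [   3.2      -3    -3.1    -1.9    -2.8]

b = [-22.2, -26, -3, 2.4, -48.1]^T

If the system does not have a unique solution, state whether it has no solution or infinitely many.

Row-reduce the augmented matrix:
R1 ← R1 / (19/5).
R2 ← R2 − 27/10·R1.
R3 ← R3 + 17/10·R1.
R4 ← R4 + 31/10·R1.
R5 ← R5 − 16/5·R1.
R2 ← R2 / (37/76).
R1 ← R1 + 35/38·R2.
R3 ← R3 + 1849/380·R2.
R4 ← R4 + 2339/380·R2.
R5 ← R5 + 1/19·R2.
R3 ← R3 / (6197/185).
R1 ← R1 − 220/37·R3.
R2 ← R2 − 260/37·R3.
R4 ← R4 − 1614/37·R3.
R5 ← R5 + 387/370·R3.
R4 ← R4 / (416321/309850).
R1 ← R1 − 1330/6197·R4.
R2 ← R2 − 30957/30985·R4.
R3 ← R3 − 19171/61970·R4.
R5 ← R5 − 848691/619700·R4.
R5 ← R5 / (-27155491/4163210).
R1 ← R1 + 245605/416321·R5.
R2 ← R2 + 452495/416321·R5.
R3 ← R3 + 386733/416321·R5.
R4 ← R4 − 116090/416321·R5.
Reading off the reduced rows gives x_1 = -2, x_2 = 6, x_3 = 1, x_4 = 2, x_5 = 6.

x_1 = -2, x_2 = 6, x_3 = 1, x_4 = 2, x_5 = 6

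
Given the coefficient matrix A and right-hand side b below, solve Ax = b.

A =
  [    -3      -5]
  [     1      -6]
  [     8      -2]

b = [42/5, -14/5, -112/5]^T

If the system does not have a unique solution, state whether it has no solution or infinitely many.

x_1 = -14/5, x_2 = 0

Row-reduce the augmented matrix:
R1 ← R1 / (-3).
R2 ← R2 − 1·R1.
R3 ← R3 − 8·R1.
R2 ← R2 / (-23/3).
R1 ← R1 − 5/3·R2.
R3 ← R3 + 46/3·R2.
R3 reduces to 0 = 0, so the extra equation is consistent.
Reading off the reduced rows gives x_1 = -14/5, x_2 = 0.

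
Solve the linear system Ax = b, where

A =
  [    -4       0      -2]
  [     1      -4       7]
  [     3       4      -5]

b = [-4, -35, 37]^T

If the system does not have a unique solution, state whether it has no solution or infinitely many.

no solution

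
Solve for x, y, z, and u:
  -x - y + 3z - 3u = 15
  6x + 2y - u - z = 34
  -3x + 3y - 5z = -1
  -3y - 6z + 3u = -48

x = 3, y = 6, z = 2, u = -6

Row-reduce the augmented matrix:
R1 ← R1 / (-1).
R2 ← R2 − 6·R1.
R3 ← R3 + 3·R1.
R2 ← R2 / (-4).
R1 ← R1 − 1·R2.
R3 ← R3 − 6·R2.
R4 ← R4 + 3·R2.
R3 ← R3 / (23/2).
R1 ← R1 − 5/4·R3.
R2 ← R2 + 17/4·R3.
R4 ← R4 + 75/4·R3.
R4 ← R4 / (-669/46).
R1 ← R1 − 17/46·R4.
R2 ← R2 + 113/46·R4.
R3 ← R3 + 39/23·R4.
Reading off the reduced rows gives x = 3, y = 6, z = 2, u = -6.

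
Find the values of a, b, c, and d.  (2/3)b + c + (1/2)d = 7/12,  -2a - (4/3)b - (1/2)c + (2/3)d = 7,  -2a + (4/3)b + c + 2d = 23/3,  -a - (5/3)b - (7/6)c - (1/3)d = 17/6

a = -2, b = -1, c = 0, d = 5/2

Row-reduce the augmented matrix:
Swap R1 and R2.
R1 ← R1 / (-2).
R3 ← R3 + 2·R1.
R4 ← R4 + 1·R1.
R2 ← R2 / (2/3).
R1 ← R1 − 2/3·R2.
R3 ← R3 − 8/3·R2.
R4 ← R4 + 1·R2.
R3 ← R3 / (-5/2).
R1 ← R1 + 3/4·R3.
R2 ← R2 − 3/2·R3.
R4 ← R4 − 7/12·R3.
R4 ← R4 / (-13/180).
R1 ← R1 + 19/30·R4.
R2 ← R2 − 7/20·R4.
R3 ← R3 − 4/15·R4.
Reading off the reduced rows gives a = -2, b = -1, c = 0, d = 5/2.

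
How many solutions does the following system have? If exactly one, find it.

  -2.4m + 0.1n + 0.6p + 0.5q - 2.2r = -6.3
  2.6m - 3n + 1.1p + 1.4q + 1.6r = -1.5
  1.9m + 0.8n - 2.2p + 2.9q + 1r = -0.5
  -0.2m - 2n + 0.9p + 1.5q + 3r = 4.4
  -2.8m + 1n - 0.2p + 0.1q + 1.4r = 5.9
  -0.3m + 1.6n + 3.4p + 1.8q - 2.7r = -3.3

Row-reduce the augmented matrix:
R1 ← R1 / (-12/5).
R2 ← R2 − 13/5·R1.
R3 ← R3 − 19/10·R1.
R4 ← R4 + 1/5·R1.
R5 ← R5 + 14/5·R1.
R6 ← R6 + 3/10·R1.
R2 ← R2 / (-347/120).
R1 ← R1 + 1/24·R2.
R3 ← R3 − 211/240·R2.
R4 ← R4 + 241/120·R2.
R5 ← R5 − 53/60·R2.
R6 ← R6 − 127/80·R2.
R3 ← R3 / (-8279/6940).
R1 ← R1 + 191/694·R3.
R2 ← R2 + 210/347·R3.
R4 ← R4 + 634/1735·R3.
R5 ← R5 + 634/1735·R3.
R6 ← R6 − 29743/6940·R3.
R4 ← R4 / (-89463/82790).
R1 ← R1 + 9379/8279·R4.
R2 ← R2 + 21881/8279·R4.
R3 ← R3 + 26970/8279·R4.
R5 ← R5 + 89463/82790·R4.
R6 ← R6 − 1387961/82790·R4.
Swap R5 and R6.
R5 ← R5 / (16732313/298210).
R1 ← R1 + 91500/29821·R5.
R2 ← R2 + 270852/29821·R5.
R3 ← R3 + 337580/29821·R5.
R4 ← R4 + 111146/29821·R5.
R6 reduces to 0 = 0, so the extra equation is consistent.
Reading off the reduced rows gives m = 0, n = 2, p = 1, q = -1, r = 3.

m = 0, n = 2, p = 1, q = -1, r = 3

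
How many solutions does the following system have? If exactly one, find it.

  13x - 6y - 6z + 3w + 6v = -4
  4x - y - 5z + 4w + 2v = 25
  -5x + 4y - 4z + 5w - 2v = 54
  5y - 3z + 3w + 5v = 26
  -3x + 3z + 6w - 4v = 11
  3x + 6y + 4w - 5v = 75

x = 2, y = 6, z = -5, w = 2, v = -5

Row-reduce the augmented matrix:
R1 ← R1 / (13).
R2 ← R2 − 4·R1.
R3 ← R3 + 5·R1.
R5 ← R5 + 3·R1.
R6 ← R6 − 3·R1.
R2 ← R2 / (11/13).
R1 ← R1 + 6/13·R2.
R3 ← R3 − 22/13·R2.
R4 ← R4 − 5·R2.
R5 ← R5 + 18/13·R2.
R6 ← R6 − 96/13·R2.
Swap R3 and R4.
R3 ← R3 / (172/11).
R1 ← R1 + 24/11·R3.
R2 ← R2 + 41/11·R3.
R5 ← R5 + 39/11·R3.
R6 ← R6 − 318/11·R3.
Swap R4 and R5.
R4 ← R4 / (1425/172).
R1 ← R1 + 9/43·R4.
R2 ← R2 − 3/172·R4.
R3 ← R3 + 167/172·R4.
R6 ← R6 − 389/86·R4.
Swap R5 and R6.
R5 ← R5 / (-1088/75).
R1 ← R1 − 27/25·R5.
R2 ← R2 − 29/25·R5.
R3 ← R3 − 7/75·R5.
R4 ← R4 + 13/75·R5.
R6 reduces to 0 = 0, so the extra equation is consistent.
Reading off the reduced rows gives x = 2, y = 6, z = -5, w = 2, v = -5.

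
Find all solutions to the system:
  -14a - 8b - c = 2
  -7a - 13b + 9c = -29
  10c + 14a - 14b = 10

Row-reduce the augmented matrix:
R1 ← R1 / (-14).
R2 ← R2 + 7·R1.
R3 ← R3 − 14·R1.
R2 ← R2 / (-9).
R1 ← R1 − 4/7·R2.
R3 ← R3 + 22·R2.
R3 ← R3 / (-128/9).
R1 ← R1 − 85/126·R3.
R2 ← R2 + 19/18·R3.
Reading off the reduced rows gives a = 2, b = -3, c = -6.

a = 2, b = -3, c = -6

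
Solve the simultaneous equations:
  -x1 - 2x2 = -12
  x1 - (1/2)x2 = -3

From equation 1: x1 = 12 − 2·x2.
Substitute into equation 2 and solve: x2 = 6.
Then x1 = 0.

x1 = 0, x2 = 6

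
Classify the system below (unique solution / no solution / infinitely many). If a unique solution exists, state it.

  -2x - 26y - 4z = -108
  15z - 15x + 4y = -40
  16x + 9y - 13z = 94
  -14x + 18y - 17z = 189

x = -1, y = 5, z = -5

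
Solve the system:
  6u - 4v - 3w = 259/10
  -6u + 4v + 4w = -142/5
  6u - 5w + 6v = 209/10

u = 12/5, v = -1, w = -5/2

Row-reduce the augmented matrix:
R1 ← R1 / (6).
R2 ← R2 + 6·R1.
R3 ← R3 − 6·R1.
Swap R2 and R3.
R2 ← R2 / (10).
R1 ← R1 + 2/3·R2.
R1 ← R1 + 19/30·R3.
R2 ← R2 + 1/5·R3.
Reading off the reduced rows gives u = 12/5, v = -1, w = -5/2.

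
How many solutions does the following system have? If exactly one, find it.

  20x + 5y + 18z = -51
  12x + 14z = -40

Row-reduce:
R1 ← R1 / (20).
R2 ← R2 − 12·R1.
R2 ← R2 / (-3).
R1 ← R1 − 1/4·R2.
Rank is 2 with 3 unknowns, leaving z free.

infinitely many solutions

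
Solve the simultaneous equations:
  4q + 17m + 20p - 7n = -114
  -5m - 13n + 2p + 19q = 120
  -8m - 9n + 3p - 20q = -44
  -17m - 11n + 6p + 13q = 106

Row-reduce the augmented matrix:
R1 ← R1 / (17).
R2 ← R2 + 5·R1.
R3 ← R3 + 8·R1.
R4 ← R4 + 17·R1.
R2 ← R2 / (-256/17).
R1 ← R1 + 7/17·R2.
R3 ← R3 + 209/17·R2.
R4 ← R4 + 18·R2.
R3 ← R3 / (765/128).
R1 ← R1 − 123/128·R3.
R2 ← R2 + 67/128·R3.
R4 ← R4 − 1061/64·R3.
R4 ← R4 / (13591/153).
R1 ← R1 − 535/102·R4.
R2 ← R2 + 1337/306·R4.
R3 ← R3 + 1771/306·R4.
Reading off the reduced rows gives m = -3, n = -3, p = -5, q = 4.

m = -3, n = -3, p = -5, q = 4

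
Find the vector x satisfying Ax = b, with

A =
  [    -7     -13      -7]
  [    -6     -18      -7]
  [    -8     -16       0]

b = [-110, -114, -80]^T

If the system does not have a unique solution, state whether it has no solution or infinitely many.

Row-reduce the augmented matrix:
R1 ← R1 / (-7).
R2 ← R2 + 6·R1.
R3 ← R3 + 8·R1.
R2 ← R2 / (-48/7).
R1 ← R1 − 13/7·R2.
R3 ← R3 + 8/7·R2.
R3 ← R3 / (49/6).
R1 ← R1 − 35/48·R3.
R2 ← R2 − 7/48·R3.
Reading off the reduced rows gives x_1 = 6, x_2 = 2, x_3 = 6.

x_1 = 6, x_2 = 2, x_3 = 6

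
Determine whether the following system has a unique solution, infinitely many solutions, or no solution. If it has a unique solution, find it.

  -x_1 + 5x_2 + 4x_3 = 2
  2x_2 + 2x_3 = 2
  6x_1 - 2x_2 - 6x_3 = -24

Row-reduce the augmented matrix:
R1 ← R1 / (-1).
R3 ← R3 − 6·R1.
R2 ← R2 / (2).
R1 ← R1 + 5·R2.
R3 ← R3 − 28·R2.
R3 ← R3 / (-10).
R1 ← R1 − 1·R3.
R2 ← R2 − 1·R3.
Reading off the reduced rows gives x_1 = -1, x_2 = -3, x_3 = 4.

x_1 = -1, x_2 = -3, x_3 = 4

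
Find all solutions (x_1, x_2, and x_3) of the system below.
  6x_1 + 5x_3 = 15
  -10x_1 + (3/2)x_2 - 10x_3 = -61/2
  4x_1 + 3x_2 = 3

no solution

Row-reduce:
R1 ← R1 / (6).
R2 ← R2 + 10·R1.
R3 ← R3 − 4·R1.
R2 ← R2 / (3/2).
R3 ← R3 − 3·R2.
Row 3 reduces to 0 = 4, a contradiction. The system is inconsistent.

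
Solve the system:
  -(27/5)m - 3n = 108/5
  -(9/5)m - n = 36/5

Row-reduce:
R1 ← R1 / (-27/5).
R2 ← R2 + 9/5·R1.
Rank is 1 with 2 unknowns, leaving n free.

infinitely many solutions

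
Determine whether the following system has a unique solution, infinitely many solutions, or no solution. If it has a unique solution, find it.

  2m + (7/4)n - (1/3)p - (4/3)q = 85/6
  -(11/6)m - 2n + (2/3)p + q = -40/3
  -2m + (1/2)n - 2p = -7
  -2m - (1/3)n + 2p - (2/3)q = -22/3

Row-reduce the augmented matrix:
R1 ← R1 / (2).
R2 ← R2 + 11/6·R1.
R3 ← R3 + 2·R1.
R4 ← R4 + 2·R1.
R2 ← R2 / (-19/48).
R1 ← R1 − 7/8·R2.
R3 ← R3 − 9/4·R2.
R4 ← R4 − 17/12·R2.
R3 ← R3 / (-16/57).
R1 ← R1 − 12/19·R3.
R2 ← R2 + 52/57·R3.
R4 ← R4 − 506/171·R3.
R4 ← R4 / (-181/6).
R1 ← R1 + 7·R4.
R2 ← R2 − 9·R4.
R3 ← R3 − 37/4·R4.
Reading off the reduced rows gives m = 4, n = 2, p = 0, q = -2.

m = 4, n = 2, p = 0, q = -2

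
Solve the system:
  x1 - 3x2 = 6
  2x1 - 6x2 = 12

infinitely many solutions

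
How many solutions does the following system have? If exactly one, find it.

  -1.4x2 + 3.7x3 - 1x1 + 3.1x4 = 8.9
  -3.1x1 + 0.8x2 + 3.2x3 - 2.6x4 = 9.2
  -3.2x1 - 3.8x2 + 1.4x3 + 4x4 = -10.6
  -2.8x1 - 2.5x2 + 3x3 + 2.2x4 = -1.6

Row-reduce the augmented matrix:
R1 ← R1 / (-1).
R2 ← R2 + 31/10·R1.
R3 ← R3 + 16/5·R1.
R4 ← R4 + 14/5·R1.
R2 ← R2 / (257/50).
R1 ← R1 − 7/5·R2.
R3 ← R3 − 17/25·R2.
R4 ← R4 − 71/50·R2.
R3 ← R3 / (-24019/2570).
R1 ← R1 + 372/257·R3.
R2 ← R2 + 827/514·R3.
R4 ← R4 + 26087/5140·R3.
R4 ← R4 / (-36949/48038).
R1 ← R1 − 21434/24019·R4.
R2 ← R2 + 39257/24019·R4.
R3 ← R3 − 11063/24019·R4.
Reading off the reduced rows gives x1 = 0, x2 = 6, x3 = 3, x4 = 2.

x1 = 0, x2 = 6, x3 = 3, x4 = 2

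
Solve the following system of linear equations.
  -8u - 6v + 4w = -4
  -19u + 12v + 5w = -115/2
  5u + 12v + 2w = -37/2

Row-reduce the augmented matrix:
R1 ← R1 / (-8).
R2 ← R2 + 19·R1.
R3 ← R3 − 5·R1.
R2 ← R2 / (105/4).
R1 ← R1 − 3/4·R2.
R3 ← R3 − 33/4·R2.
R3 ← R3 / (207/35).
R1 ← R1 + 13/35·R3.
R2 ← R2 + 6/35·R3.
Reading off the reduced rows gives u = 3/2, v = -2, w = -1.

u = 3/2, v = -2, w = -1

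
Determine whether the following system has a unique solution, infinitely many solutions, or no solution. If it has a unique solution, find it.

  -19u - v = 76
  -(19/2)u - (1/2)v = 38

infinitely many solutions

Row-reduce:
R1 ← R1 / (-19).
R2 ← R2 + 19/2·R1.
Rank is 1 with 2 unknowns, leaving v free.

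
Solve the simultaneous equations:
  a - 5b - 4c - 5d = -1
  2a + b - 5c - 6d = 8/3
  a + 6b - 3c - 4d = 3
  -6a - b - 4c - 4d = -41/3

Row-reduce the augmented matrix:
R2 ← R2 − 2·R1.
R3 ← R3 − 1·R1.
R4 ← R4 + 6·R1.
R2 ← R2 / (11).
R1 ← R1 + 5·R2.
R3 ← R3 − 11·R2.
R4 ← R4 + 31·R2.
R3 ← R3 / (-2).
R1 ← R1 + 29/11·R3.
R2 ← R2 − 3/11·R3.
R4 ← R4 + 215/11·R3.
R4 ← R4 / (145/22).
R1 ← R1 − 17/22·R4.
R2 ← R2 + 1/22·R4.
R3 ← R3 − 3/2·R4.
Reading off the reduced rows gives a = 2, b = 1/3, c = 1/3, d = 0.

a = 2, b = 1/3, c = 1/3, d = 0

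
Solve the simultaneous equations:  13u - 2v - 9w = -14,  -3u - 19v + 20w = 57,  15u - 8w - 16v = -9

u = 1, v = 0, w = 3

Row-reduce the augmented matrix:
R1 ← R1 / (13).
R2 ← R2 + 3·R1.
R3 ← R3 − 15·R1.
R2 ← R2 / (-253/13).
R1 ← R1 + 2/13·R2.
R3 ← R3 + 178/13·R2.
R3 ← R3 / (-2587/253).
R1 ← R1 + 211/253·R3.
R2 ← R2 + 233/253·R3.
Reading off the reduced rows gives u = 1, v = 0, w = 3.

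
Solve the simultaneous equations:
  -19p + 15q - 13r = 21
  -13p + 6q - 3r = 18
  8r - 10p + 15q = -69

p = -3, q = -5, r = -3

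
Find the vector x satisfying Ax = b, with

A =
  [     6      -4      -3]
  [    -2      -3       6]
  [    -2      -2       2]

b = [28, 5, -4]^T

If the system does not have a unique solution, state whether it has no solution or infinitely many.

x_1 = 5, x_2 = -1, x_3 = 2

Row-reduce the augmented matrix:
R1 ← R1 / (6).
R2 ← R2 + 2·R1.
R3 ← R3 + 2·R1.
R2 ← R2 / (-13/3).
R1 ← R1 + 2/3·R2.
R3 ← R3 + 10/3·R2.
R3 ← R3 / (-37/13).
R1 ← R1 + 33/26·R3.
R2 ← R2 + 15/13·R3.
Reading off the reduced rows gives x_1 = 5, x_2 = -1, x_3 = 2.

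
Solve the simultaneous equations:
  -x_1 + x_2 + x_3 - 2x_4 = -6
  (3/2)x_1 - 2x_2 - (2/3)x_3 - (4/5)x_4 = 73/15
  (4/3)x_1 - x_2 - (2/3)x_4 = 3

infinitely many solutions

Row-reduce:
R1 ← R1 / (-1).
R2 ← R2 − 3/2·R1.
R3 ← R3 − 4/3·R1.
R2 ← R2 / (-1/2).
R1 ← R1 + 1·R2.
R3 ← R3 − 1/3·R2.
R3 ← R3 / (17/9).
R1 ← R1 + 8/3·R3.
R2 ← R2 + 5/3·R3.
Rank is 3 with 4 unknowns, leaving x_4 free.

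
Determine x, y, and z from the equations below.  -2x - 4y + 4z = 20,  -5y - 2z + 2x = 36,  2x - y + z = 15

Row-reduce the augmented matrix:
R1 ← R1 / (-2).
R2 ← R2 − 2·R1.
R3 ← R3 − 2·R1.
R2 ← R2 / (-9).
R1 ← R1 − 2·R2.
R3 ← R3 + 5·R2.
R3 ← R3 / (35/9).
R1 ← R1 + 14/9·R3.
R2 ← R2 + 2/9·R3.
Reading off the reduced rows gives x = 4, y = -6, z = 1.

x = 4, y = -6, z = 1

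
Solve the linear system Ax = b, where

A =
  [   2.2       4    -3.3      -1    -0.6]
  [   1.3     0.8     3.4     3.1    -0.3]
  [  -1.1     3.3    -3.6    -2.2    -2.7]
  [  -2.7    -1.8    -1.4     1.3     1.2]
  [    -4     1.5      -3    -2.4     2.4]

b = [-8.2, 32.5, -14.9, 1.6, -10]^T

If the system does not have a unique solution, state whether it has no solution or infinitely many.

x_1 = -2, x_2 = 4, x_3 = 4, x_4 = 6, x_5 = 1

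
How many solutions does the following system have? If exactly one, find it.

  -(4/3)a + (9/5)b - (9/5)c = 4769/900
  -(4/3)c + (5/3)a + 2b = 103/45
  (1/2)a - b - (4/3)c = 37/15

a = -2/3, b = 1/5, c = -9/4

Row-reduce the augmented matrix:
R1 ← R1 / (-4/3).
R2 ← R2 − 5/3·R1.
R3 ← R3 − 1/2·R1.
R2 ← R2 / (17/4).
R1 ← R1 + 27/20·R2.
R3 ← R3 + 13/40·R2.
R3 ← R3 / (-194/85).
R1 ← R1 − 18/85·R3.
R2 ← R2 + 43/51·R3.
Reading off the reduced rows gives a = -2/3, b = 1/5, c = -9/4.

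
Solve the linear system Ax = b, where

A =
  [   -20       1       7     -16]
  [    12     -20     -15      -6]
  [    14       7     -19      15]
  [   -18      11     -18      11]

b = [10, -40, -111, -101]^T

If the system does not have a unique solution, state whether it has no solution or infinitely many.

Row-reduce the augmented matrix:
R1 ← R1 / (-20).
R2 ← R2 − 12·R1.
R3 ← R3 − 14·R1.
R4 ← R4 + 18·R1.
R2 ← R2 / (-97/5).
R1 ← R1 + 1/20·R2.
R3 ← R3 − 77/10·R2.
R4 ← R4 − 101/10·R2.
R3 ← R3 / (-3567/194).
R1 ← R1 + 125/388·R3.
R2 ← R2 − 54/97·R3.
R4 ← R4 + 5805/194·R3.
R4 ← R4 / (868/41).
R1 ← R1 − 217/246·R4.
R2 ← R2 − 30/41·R4.
R3 ← R3 − 16/123·R4.
Reading off the reduced rows gives x_1 = -1, x_2 = -4, x_3 = 6, x_4 = 3.

x_1 = -1, x_2 = -4, x_3 = 6, x_4 = 3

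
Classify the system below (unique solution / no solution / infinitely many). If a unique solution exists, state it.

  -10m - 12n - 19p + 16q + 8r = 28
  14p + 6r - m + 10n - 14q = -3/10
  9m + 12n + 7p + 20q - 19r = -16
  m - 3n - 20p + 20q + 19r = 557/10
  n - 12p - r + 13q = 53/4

Row-reduce the augmented matrix:
R1 ← R1 / (-10).
R2 ← R2 + 1·R1.
R3 ← R3 − 9·R1.
R4 ← R4 − 1·R1.
R2 ← R2 / (56/5).
R1 ← R1 − 6/5·R2.
R3 ← R3 − 6/5·R2.
R4 ← R4 + 21/5·R2.
R5 ← R5 − 1·R2.
R3 ← R3 / (-661/56).
R1 ← R1 − 11/56·R3.
R2 ← R2 − 159/112·R3.
R4 ← R4 + 255/16·R3.
R5 ← R5 + 1503/112·R3.
R4 ← R4 / (-21783/661).
R1 ← R1 − 444/661·R4.
R2 ← R2 − 1947/661·R4.
R3 ← R3 + 2020/661·R4.
R5 ← R5 + 17594/661·R4.
R5 ← R5 / (-268061/14522).
R1 ← R1 + 5659/7261·R5.
R2 ← R2 − 17524/7261·R5.
R3 ← R3 + 18278/7261·R5.
R4 ← R4 + 16937/14522·R5.
Reading off the reduced rows gives m = 0, n = 1/2, p = -2/5, q = 3/4, r = 9/5.

m = 0, n = 1/2, p = -2/5, q = 3/4, r = 9/5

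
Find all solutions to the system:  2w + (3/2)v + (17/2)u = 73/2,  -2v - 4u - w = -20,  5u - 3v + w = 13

infinitely many solutions

Row-reduce:
R1 ← R1 / (17/2).
R2 ← R2 + 4·R1.
R3 ← R3 − 5·R1.
R2 ← R2 / (-22/17).
R1 ← R1 − 3/17·R2.
R3 ← R3 + 66/17·R2.
Rank is 2 with 3 unknowns, leaving w free.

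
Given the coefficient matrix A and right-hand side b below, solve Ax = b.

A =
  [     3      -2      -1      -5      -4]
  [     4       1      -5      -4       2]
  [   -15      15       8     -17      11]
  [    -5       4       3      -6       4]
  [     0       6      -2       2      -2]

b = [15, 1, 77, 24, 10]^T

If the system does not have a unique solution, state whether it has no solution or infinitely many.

infinitely many solutions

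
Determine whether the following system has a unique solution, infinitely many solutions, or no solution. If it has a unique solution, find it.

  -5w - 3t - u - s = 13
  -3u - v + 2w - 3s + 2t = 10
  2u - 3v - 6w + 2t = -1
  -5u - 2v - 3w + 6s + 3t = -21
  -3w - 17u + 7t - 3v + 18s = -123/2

no solution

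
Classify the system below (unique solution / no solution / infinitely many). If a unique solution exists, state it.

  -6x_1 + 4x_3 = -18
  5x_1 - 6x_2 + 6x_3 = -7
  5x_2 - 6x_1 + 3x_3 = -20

x_1 = 1, x_2 = -1, x_3 = -3

Row-reduce the augmented matrix:
R1 ← R1 / (-6).
R2 ← R2 − 5·R1.
R3 ← R3 + 6·R1.
R2 ← R2 / (-6).
R3 ← R3 − 5·R2.
R3 ← R3 / (61/9).
R1 ← R1 + 2/3·R3.
R2 ← R2 + 14/9·R3.
Reading off the reduced rows gives x_1 = 1, x_2 = -1, x_3 = -3.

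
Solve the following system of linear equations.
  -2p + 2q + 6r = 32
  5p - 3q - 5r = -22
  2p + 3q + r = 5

Row-reduce the augmented matrix:
R1 ← R1 / (-2).
R2 ← R2 − 5·R1.
R3 ← R3 − 2·R1.
R2 ← R2 / (2).
R1 ← R1 + 1·R2.
R3 ← R3 − 5·R2.
R3 ← R3 / (-18).
R1 ← R1 − 2·R3.
R2 ← R2 − 5·R3.
Reading off the reduced rows gives p = 1, q = -1, r = 6.

p = 1, q = -1, r = 6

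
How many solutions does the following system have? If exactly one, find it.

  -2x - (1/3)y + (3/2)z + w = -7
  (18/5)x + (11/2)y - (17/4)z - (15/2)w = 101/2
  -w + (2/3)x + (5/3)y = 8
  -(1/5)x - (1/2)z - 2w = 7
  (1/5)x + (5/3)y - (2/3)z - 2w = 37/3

Row-reduce:
R1 ← R1 / (-2).
R2 ← R2 − 18/5·R1.
R3 ← R3 − 2/3·R1.
R4 ← R4 + 1/5·R1.
R5 ← R5 − 1/5·R1.
R2 ← R2 / (49/10).
R1 ← R1 − 1/6·R2.
R3 ← R3 − 14/9·R2.
R4 ← R4 − 1/30·R2.
R5 ← R5 − 49/30·R2.
R3 ← R3 / (125/126).
R1 ← R1 + 205/294·R3.
R2 ← R2 + 31/98·R3.
R4 ← R4 + 94/147·R3.
R4 ← R4 / (-1159/875).
R1 ← R1 − 87/175·R4.
R2 ← R2 + 699/875·R4.
R3 ← R3 − 144/125·R4.
Row 5 reduces to 0 = -1, a contradiction. The system is inconsistent.

no solution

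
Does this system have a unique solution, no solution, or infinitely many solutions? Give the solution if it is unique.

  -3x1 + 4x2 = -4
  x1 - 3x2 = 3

Row-reduce the augmented matrix:
R1 ← R1 / (-3).
R2 ← R2 − 1·R1.
R2 ← R2 / (-5/3).
R1 ← R1 + 4/3·R2.
Reading off the reduced rows gives x1 = 0, x2 = -1.

x1 = 0, x2 = -1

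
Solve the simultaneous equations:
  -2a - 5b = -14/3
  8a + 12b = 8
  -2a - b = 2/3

a = -1, b = 4/3

Row-reduce the augmented matrix:
R1 ← R1 / (-2).
R2 ← R2 − 8·R1.
R3 ← R3 + 2·R1.
R2 ← R2 / (-8).
R1 ← R1 − 5/2·R2.
R3 ← R3 − 4·R2.
R3 reduces to 0 = 0, so the extra equation is consistent.
Reading off the reduced rows gives a = -1, b = 4/3.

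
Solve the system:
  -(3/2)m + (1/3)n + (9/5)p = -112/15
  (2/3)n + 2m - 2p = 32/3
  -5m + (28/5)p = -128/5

infinitely many solutions

Row-reduce:
R1 ← R1 / (-3/2).
R2 ← R2 − 2·R1.
R3 ← R3 + 5·R1.
R2 ← R2 / (10/9).
R1 ← R1 + 2/9·R2.
R3 ← R3 + 10/9·R2.
Rank is 2 with 3 unknowns, leaving p free.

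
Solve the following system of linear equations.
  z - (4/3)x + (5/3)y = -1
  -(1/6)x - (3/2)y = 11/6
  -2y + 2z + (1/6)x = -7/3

Row-reduce the augmented matrix:
R1 ← R1 / (-4/3).
R2 ← R2 + 1/6·R1.
R3 ← R3 − 1/6·R1.
R2 ← R2 / (-41/24).
R1 ← R1 + 5/4·R2.
R3 ← R3 + 43/24·R2.
R3 ← R3 / (185/82).
R1 ← R1 + 27/41·R3.
R2 ← R2 − 3/41·R3.
Reading off the reduced rows gives x = -2, y = -1, z = -2.

x = -2, y = -1, z = -2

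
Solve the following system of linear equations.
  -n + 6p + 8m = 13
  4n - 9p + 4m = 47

infinitely many solutions

Row-reduce:
R1 ← R1 / (8).
R2 ← R2 − 4·R1.
R2 ← R2 / (9/2).
R1 ← R1 + 1/8·R2.
Rank is 2 with 3 unknowns, leaving p free.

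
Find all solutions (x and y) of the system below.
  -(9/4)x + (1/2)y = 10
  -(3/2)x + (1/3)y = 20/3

Row-reduce:
R1 ← R1 / (-9/4).
R2 ← R2 + 3/2·R1.
Rank is 1 with 2 unknowns, leaving y free.

infinitely many solutions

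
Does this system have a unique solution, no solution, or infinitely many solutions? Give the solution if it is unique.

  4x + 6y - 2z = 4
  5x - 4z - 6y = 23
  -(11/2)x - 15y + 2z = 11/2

no solution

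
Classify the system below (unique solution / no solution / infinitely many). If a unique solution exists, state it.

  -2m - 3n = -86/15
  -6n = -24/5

m = 5/3, n = 4/5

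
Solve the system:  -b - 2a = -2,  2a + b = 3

no solution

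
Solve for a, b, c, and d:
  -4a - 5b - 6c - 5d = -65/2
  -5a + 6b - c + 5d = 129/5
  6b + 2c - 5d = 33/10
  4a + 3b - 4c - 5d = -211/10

a = -1, b = 9/5, c = 5/2, d = 5/2

Row-reduce the augmented matrix:
R1 ← R1 / (-4).
R2 ← R2 + 5·R1.
R4 ← R4 − 4·R1.
R2 ← R2 / (49/4).
R1 ← R1 − 5/4·R2.
R3 ← R3 − 6·R2.
R4 ← R4 + 2·R2.
R3 ← R3 / (-58/49).
R1 ← R1 − 41/49·R3.
R2 ← R2 − 26/49·R3.
R4 ← R4 + 438/49·R3.
R4 ← R4 / (2065/29).
R1 ← R1 + 425/58·R4.
R2 ← R2 + 110/29·R4.
R3 ← R3 − 515/58·R4.
Reading off the reduced rows gives a = -1, b = 9/5, c = 5/2, d = 5/2.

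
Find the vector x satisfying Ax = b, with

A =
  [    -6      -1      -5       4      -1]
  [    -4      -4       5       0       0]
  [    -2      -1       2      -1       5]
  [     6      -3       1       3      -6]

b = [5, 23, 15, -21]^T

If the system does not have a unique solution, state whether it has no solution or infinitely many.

infinitely many solutions

Row-reduce:
R1 ← R1 / (-6).
R2 ← R2 + 4·R1.
R3 ← R3 + 2·R1.
R4 ← R4 − 6·R1.
R2 ← R2 / (-10/3).
R1 ← R1 − 1/6·R2.
R3 ← R3 + 2/3·R2.
R4 ← R4 + 4·R2.
R3 ← R3 / (2).
R1 ← R1 − 5/4·R3.
R2 ← R2 + 5/2·R3.
R4 ← R4 + 14·R3.
R4 ← R4 / (-12/5).
R1 ← R1 − 13/40·R4.
R2 ← R2 + 29/20·R4.
R3 ← R3 + 9/10·R4.
Rank is 4 with 5 unknowns, leaving x_5 free.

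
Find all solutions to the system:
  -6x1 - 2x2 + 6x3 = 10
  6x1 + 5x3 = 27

Row-reduce:
R1 ← R1 / (-6).
R2 ← R2 − 6·R1.
R2 ← R2 / (-2).
R1 ← R1 − 1/3·R2.
Rank is 2 with 3 unknowns, leaving x3 free.

infinitely many solutions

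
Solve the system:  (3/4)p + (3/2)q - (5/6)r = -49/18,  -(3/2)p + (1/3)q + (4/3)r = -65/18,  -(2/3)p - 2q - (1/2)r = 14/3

p = 3/2, q = -11/4, r = -1/3

Row-reduce the augmented matrix:
R1 ← R1 / (3/4).
R2 ← R2 + 3/2·R1.
R3 ← R3 + 2/3·R1.
R2 ← R2 / (10/3).
R1 ← R1 − 2·R2.
R3 ← R3 + 2/3·R2.
R3 ← R3 / (-353/270).
R1 ← R1 + 41/45·R3.
R2 ← R2 + 1/10·R3.
Reading off the reduced rows gives p = 3/2, q = -11/4, r = -1/3.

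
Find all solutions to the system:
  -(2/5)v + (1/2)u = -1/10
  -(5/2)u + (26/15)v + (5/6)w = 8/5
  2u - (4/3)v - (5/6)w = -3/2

infinitely many solutions

Row-reduce:
R1 ← R1 / (1/2).
R2 ← R2 + 5/2·R1.
R3 ← R3 − 2·R1.
R2 ← R2 / (-4/15).
R1 ← R1 + 4/5·R2.
R3 ← R3 − 4/15·R2.
Rank is 2 with 3 unknowns, leaving w free.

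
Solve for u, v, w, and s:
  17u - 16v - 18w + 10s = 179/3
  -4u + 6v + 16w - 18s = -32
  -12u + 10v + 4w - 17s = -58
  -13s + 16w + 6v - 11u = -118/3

Row-reduce the augmented matrix:
R1 ← R1 / (17).
R2 ← R2 + 4·R1.
R3 ← R3 + 12·R1.
R4 ← R4 + 11·R1.
R2 ← R2 / (38/17).
R1 ← R1 + 16/17·R2.
R3 ← R3 + 22/17·R2.
R4 ← R4 + 74/17·R2.
R3 ← R3 / (-36/19).
R1 ← R1 − 74/19·R3.
R2 ← R2 − 100/19·R3.
R4 ← R4 − 518/19·R3.
R4 ← R4 / (-5587/18).
R1 ← R1 + 811/18·R4.
R2 ← R2 + 538/9·R4.
R3 ← R3 − 361/36·R4.
Reading off the reduced rows gives u = 2, v = -4/3, w = 1/2, s = 4/3.

u = 2, v = -4/3, w = 1/2, s = 4/3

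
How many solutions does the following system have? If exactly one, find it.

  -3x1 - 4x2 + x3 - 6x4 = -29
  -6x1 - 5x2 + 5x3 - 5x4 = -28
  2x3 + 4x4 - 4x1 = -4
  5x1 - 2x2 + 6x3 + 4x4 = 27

Row-reduce the augmented matrix:
R1 ← R1 / (-3).
R2 ← R2 + 6·R1.
R3 ← R3 + 4·R1.
R4 ← R4 − 5·R1.
R2 ← R2 / (3).
R1 ← R1 − 4/3·R2.
R3 ← R3 − 16/3·R2.
R4 ← R4 + 26/3·R2.
R3 ← R3 / (-14/3).
R1 ← R1 + 5/3·R3.
R2 ← R2 − 1·R3.
R4 ← R4 − 49/3·R3.
R4 ← R4 / (38/3).
R1 ← R1 + 20/21·R4.
R2 ← R2 − 47/21·R4.
R3 ← R3 − 2/21·R4.
Reading off the reduced rows gives x1 = 3, x2 = 6, x3 = 4, x4 = 0.

x1 = 3, x2 = 6, x3 = 4, x4 = 0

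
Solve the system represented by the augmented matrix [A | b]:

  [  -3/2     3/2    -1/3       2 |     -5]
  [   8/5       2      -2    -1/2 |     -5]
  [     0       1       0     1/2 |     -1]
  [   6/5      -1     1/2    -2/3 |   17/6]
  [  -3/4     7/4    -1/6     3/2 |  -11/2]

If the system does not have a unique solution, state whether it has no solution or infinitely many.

no solution

Row-reduce:
R1 ← R1 / (-3/2).
R2 ← R2 − 8/5·R1.
R4 ← R4 − 6/5·R1.
R5 ← R5 + 3/4·R1.
R2 ← R2 / (18/5).
R1 ← R1 + 1·R2.
R3 ← R3 − 1·R2.
R4 ← R4 − 1/5·R2.
R5 ← R5 − 1·R2.
R3 ← R3 / (53/81).
R1 ← R1 + 35/81·R3.
R2 ← R2 + 53/81·R3.
R4 ← R4 − 59/162·R3.
R5 ← R5 − 53/81·R3.
R4 ← R4 / (1039/1272).
R1 ← R1 + 45/53·R4.
R2 ← R2 − 1/2·R4.
R3 ← R3 − 15/212·R4.
Row 5 reduces to 0 = -2, a contradiction. The system is inconsistent.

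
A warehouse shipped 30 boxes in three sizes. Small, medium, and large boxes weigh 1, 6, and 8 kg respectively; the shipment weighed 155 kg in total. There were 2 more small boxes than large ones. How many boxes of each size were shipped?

small boxes: 7, medium boxes: 18, large boxes: 5

Let s = small boxes, m = medium boxes, l = large boxes.
  s + m + l = 30
  s + 6m + 8l = 155
  s - l = 2
Row-reduce the augmented matrix:
R2 ← R2 − 1·R1.
R3 ← R3 − 1·R1.
R2 ← R2 / (5).
R1 ← R1 − 1·R2.
R3 ← R3 + 1·R2.
R3 ← R3 / (-3/5).
R1 ← R1 + 2/5·R3.
R2 ← R2 − 7/5·R3.
Reading off the reduced rows gives s = 7, m = 18, l = 5.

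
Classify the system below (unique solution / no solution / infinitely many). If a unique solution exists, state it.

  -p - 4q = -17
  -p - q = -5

p = 1, q = 4

From equation 1: p = 17 − 4·q.
Substitute into equation 2 and solve: q = 4.
Then p = 1.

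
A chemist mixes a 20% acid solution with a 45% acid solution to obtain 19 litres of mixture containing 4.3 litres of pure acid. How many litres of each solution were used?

litres of solution A: 17, litres of solution B: 2

Let a = litres of solution A, b = litres of solution B.
  a + b = 19
  (1/5)a + (9/20)b = 43/10
Row-reduce the augmented matrix:
R2 ← R2 − 1/5·R1.
R2 ← R2 / (1/4).
R1 ← R1 − 1·R2.
Reading off the reduced rows gives a = 17, b = 2.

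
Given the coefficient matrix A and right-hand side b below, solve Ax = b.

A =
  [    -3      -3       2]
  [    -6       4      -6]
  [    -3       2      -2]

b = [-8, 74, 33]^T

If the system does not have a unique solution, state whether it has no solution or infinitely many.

Row-reduce the augmented matrix:
R1 ← R1 / (-3).
R2 ← R2 + 6·R1.
R3 ← R3 + 3·R1.
R2 ← R2 / (10).
R1 ← R1 − 1·R2.
R3 ← R3 − 5·R2.
R1 ← R1 − 1/3·R3.
R2 ← R2 + 1·R3.
Reading off the reduced rows gives x_1 = -5, x_2 = 5, x_3 = -4.

x_1 = -5, x_2 = 5, x_3 = -4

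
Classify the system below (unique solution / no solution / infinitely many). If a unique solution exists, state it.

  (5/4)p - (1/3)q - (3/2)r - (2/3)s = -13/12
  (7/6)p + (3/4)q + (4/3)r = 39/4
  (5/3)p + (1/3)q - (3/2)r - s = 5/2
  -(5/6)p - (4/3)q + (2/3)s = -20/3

Row-reduce:
R1 ← R1 / (5/4).
R2 ← R2 − 7/6·R1.
R3 ← R3 − 5/3·R1.
R4 ← R4 + 5/6·R1.
R2 ← R2 / (191/180).
R1 ← R1 + 4/15·R2.
R3 ← R3 − 7/9·R2.
R4 ← R4 + 14/9·R2.
R3 ← R3 / (-1723/1146).
R1 ← R1 + 98/191·R3.
R2 ← R2 − 492/191·R3.
R4 ← R4 − 1723/573·R3.
Row 4 reduces to 0 = 1/2, a contradiction. The system is inconsistent.

no solution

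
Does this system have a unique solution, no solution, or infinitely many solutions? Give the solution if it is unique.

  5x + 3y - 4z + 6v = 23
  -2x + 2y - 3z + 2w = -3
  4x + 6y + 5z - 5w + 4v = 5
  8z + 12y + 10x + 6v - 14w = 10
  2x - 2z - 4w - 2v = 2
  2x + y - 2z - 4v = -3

Row-reduce:
R1 ← R1 / (5).
R2 ← R2 + 2·R1.
R3 ← R3 − 4·R1.
R4 ← R4 − 10·R1.
R5 ← R5 − 2·R1.
R6 ← R6 − 2·R1.
R2 ← R2 / (16/5).
R1 ← R1 − 3/5·R2.
R3 ← R3 − 18/5·R2.
R4 ← R4 − 6·R2.
R5 ← R5 + 6/5·R2.
R6 ← R6 + 1/5·R2.
R3 ← R3 / (107/8).
R1 ← R1 − 1/16·R3.
R2 ← R2 + 23/16·R3.
R4 ← R4 − 197/8·R3.
R5 ← R5 + 17/8·R3.
R6 ← R6 + 11/16·R3.
R4 ← R4 / (-471/107).
R1 ← R1 + 73/214·R4.
R2 ← R2 + 33/214·R4.
R3 ← R3 + 58/107·R4.
R5 ← R5 + 471/107·R4.
R6 ← R6 + 53/214·R4.
Swap R5 and R6.
R5 ← R5 / (-2921/471).
R1 ← R1 − 509/471·R5.
R2 ← R2 − 81/157·R5.
R3 ← R3 − 112/471·R5.
R4 ← R4 − 434/471·R5.
Row 6 reduces to 0 = 2, a contradiction. The system is inconsistent.

no solution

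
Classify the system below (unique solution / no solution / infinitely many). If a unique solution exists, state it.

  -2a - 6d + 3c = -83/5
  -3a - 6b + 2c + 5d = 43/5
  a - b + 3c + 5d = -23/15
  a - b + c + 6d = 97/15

Row-reduce the augmented matrix:
R1 ← R1 / (-2).
R2 ← R2 + 3·R1.
R3 ← R3 − 1·R1.
R4 ← R4 − 1·R1.
R2 ← R2 / (-6).
R3 ← R3 + 1·R2.
R4 ← R4 + 1·R2.
R3 ← R3 / (59/12).
R1 ← R1 + 3/2·R3.
R2 ← R2 − 5/12·R3.
R4 ← R4 − 35/12·R3.
R4 ← R4 / (51/59).
R1 ← R1 − 171/59·R4.
R2 ← R2 + 136/59·R4.
R3 ← R3 + 4/59·R4.
Reading off the reduced rows gives a = -11/5, b = 1/3, c = -3, d = 2.

a = -11/5, b = 1/3, c = -3, d = 2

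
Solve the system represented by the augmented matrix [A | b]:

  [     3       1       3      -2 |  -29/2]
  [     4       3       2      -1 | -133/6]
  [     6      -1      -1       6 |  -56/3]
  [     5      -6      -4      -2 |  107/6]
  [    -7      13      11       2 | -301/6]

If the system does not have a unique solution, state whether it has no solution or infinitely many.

Row-reduce the augmented matrix:
R1 ← R1 / (3).
R2 ← R2 − 4·R1.
R3 ← R3 − 6·R1.
R4 ← R4 − 5·R1.
R5 ← R5 + 7·R1.
R2 ← R2 / (5/3).
R1 ← R1 − 1/3·R2.
R3 ← R3 + 3·R2.
R4 ← R4 + 23/3·R2.
R5 ← R5 − 46/3·R2.
R3 ← R3 / (-53/5).
R1 ← R1 − 7/5·R3.
R2 ← R2 + 6/5·R3.
R4 ← R4 + 91/5·R3.
R5 ← R5 − 182/5·R3.
R4 ← R4 / (-706/53).
R1 ← R1 − 38/53·R4.
R2 ← R2 + 25/53·R4.
R3 ← R3 + 65/53·R4.
R5 ← R5 − 1412/53·R4.
R5 reduces to 0 = 0, so the extra equation is consistent.
Reading off the reduced rows gives x_1 = -5/2, x_2 = -3, x_3 = -7/3, x_4 = -3/2.

x_1 = -5/2, x_2 = -3, x_3 = -7/3, x_4 = -3/2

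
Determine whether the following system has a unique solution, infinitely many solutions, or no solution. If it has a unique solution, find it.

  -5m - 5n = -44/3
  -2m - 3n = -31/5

m = 13/5, n = 1/3

Row-reduce the augmented matrix:
R1 ← R1 / (-5).
R2 ← R2 + 2·R1.
R2 ← R2 / (-1).
R1 ← R1 − 1·R2.
Reading off the reduced rows gives m = 13/5, n = 1/3.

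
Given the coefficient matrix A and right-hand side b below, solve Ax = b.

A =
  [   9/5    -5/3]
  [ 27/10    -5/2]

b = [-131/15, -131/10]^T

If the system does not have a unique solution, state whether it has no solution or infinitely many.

Row-reduce:
R1 ← R1 / (9/5).
R2 ← R2 − 27/10·R1.
Rank is 1 with 2 unknowns, leaving x_2 free.

infinitely many solutions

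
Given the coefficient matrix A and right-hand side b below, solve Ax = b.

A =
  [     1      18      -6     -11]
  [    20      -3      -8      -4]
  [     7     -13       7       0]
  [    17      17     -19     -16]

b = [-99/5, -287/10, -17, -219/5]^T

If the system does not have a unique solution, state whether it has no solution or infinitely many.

x_1 = -1, x_2 = 1/2, x_3 = -1/2, x_4 = 14/5

Row-reduce the augmented matrix:
R2 ← R2 − 20·R1.
R3 ← R3 − 7·R1.
R4 ← R4 − 17·R1.
R2 ← R2 / (-363).
R1 ← R1 − 18·R2.
R3 ← R3 + 139·R2.
R4 ← R4 + 289·R2.
R3 ← R3 / (2219/363).
R1 ← R1 + 54/121·R3.
R2 ← R2 + 112/363·R3.
R4 ← R4 + 2239/363·R3.
R4 ← R4 / (-14932/2219).
R1 ← R1 + 1567/2219·R4.
R2 ← R2 + 280/317·R4.
R3 ← R3 + 2073/2219·R4.
Reading off the reduced rows gives x_1 = -1, x_2 = 1/2, x_3 = -1/2, x_4 = 14/5.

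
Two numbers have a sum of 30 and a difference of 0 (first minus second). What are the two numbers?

first number: 15, second number: 15

Let x = first number, y = second number.
  x + y = 30
  x - y = 0
Row-reduce the augmented matrix:
R2 ← R2 − 1·R1.
R2 ← R2 / (-2).
R1 ← R1 − 1·R2.
Reading off the reduced rows gives x = 15, y = 15.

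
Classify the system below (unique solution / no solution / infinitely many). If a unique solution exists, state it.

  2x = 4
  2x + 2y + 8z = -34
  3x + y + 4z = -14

Row-reduce:
R1 ← R1 / (2).
R2 ← R2 − 2·R1.
R3 ← R3 − 3·R1.
R2 ← R2 / (2).
R3 ← R3 − 1·R2.
Row 3 reduces to 0 = -1, a contradiction. The system is inconsistent.

no solution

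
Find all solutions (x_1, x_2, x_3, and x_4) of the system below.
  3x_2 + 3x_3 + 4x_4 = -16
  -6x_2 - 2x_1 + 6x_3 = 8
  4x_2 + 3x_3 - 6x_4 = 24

Row-reduce:
Swap R1 and R2.
R1 ← R1 / (-2).
R2 ← R2 / (3).
R1 ← R1 − 3·R2.
R3 ← R3 − 4·R2.
R3 ← R3 / (-1).
R1 ← R1 + 6·R3.
R2 ← R2 − 1·R3.
Rank is 3 with 4 unknowns, leaving x_4 free.

infinitely many solutions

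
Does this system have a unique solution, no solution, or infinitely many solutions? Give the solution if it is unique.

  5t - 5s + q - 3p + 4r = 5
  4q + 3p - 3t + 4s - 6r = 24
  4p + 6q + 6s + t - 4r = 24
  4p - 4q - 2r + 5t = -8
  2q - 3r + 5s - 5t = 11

Row-reduce the augmented matrix:
R1 ← R1 / (-3).
R2 ← R2 − 3·R1.
R3 ← R3 − 4·R1.
R4 ← R4 − 4·R1.
R2 ← R2 / (5).
R1 ← R1 + 1/3·R2.
R3 ← R3 − 22/3·R2.
R4 ← R4 + 8/3·R2.
R5 ← R5 − 2·R2.
R3 ← R3 / (64/15).
R1 ← R1 + 22/15·R3.
R2 ← R2 + 2/5·R3.
R4 ← R4 − 34/15·R3.
R5 ← R5 + 11/5·R3.
R4 ← R4 / (-61/8).
R1 ← R1 − 15/8·R4.
R2 ← R2 + 1/8·R4.
R3 ← R3 − 3/16·R4.
R5 ← R5 − 93/16·R4.
R5 ← R5 / (1081/244).
R1 ← R1 − 159/61·R5.
R2 ← R2 − 165/244·R5.
R3 ← R3 − 83/61·R5.
R4 ← R4 + 327/244·R5.
Reading off the reduced rows gives p = -4, q = 3, r = -5, s = 0, t = 2.

p = -4, q = 3, r = -5, s = 0, t = 2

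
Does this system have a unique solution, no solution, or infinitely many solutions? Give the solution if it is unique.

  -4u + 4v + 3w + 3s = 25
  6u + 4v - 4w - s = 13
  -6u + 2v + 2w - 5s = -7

Row-reduce:
R1 ← R1 / (-4).
R2 ← R2 − 6·R1.
R3 ← R3 + 6·R1.
R2 ← R2 / (10).
R1 ← R1 + 1·R2.
R3 ← R3 + 4·R2.
R3 ← R3 / (-23/10).
R1 ← R1 + 7/10·R3.
R2 ← R2 − 1/20·R3.
Rank is 3 with 4 unknowns, leaving s free.

infinitely many solutions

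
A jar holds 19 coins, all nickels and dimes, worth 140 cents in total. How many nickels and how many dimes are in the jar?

Let n = nickels, d = dimes.
  n + d = 19
  5n + 10d = 140
Row-reduce the augmented matrix:
R2 ← R2 − 5·R1.
R2 ← R2 / (5).
R1 ← R1 − 1·R2.
Reading off the reduced rows gives n = 10, d = 9.

nickels: 10, dimes: 9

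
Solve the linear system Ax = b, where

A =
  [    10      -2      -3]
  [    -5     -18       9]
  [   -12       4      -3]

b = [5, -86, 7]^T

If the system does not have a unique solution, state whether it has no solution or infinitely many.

x_1 = 1, x_2 = 4, x_3 = -1

Row-reduce the augmented matrix:
R1 ← R1 / (10).
R2 ← R2 + 5·R1.
R3 ← R3 + 12·R1.
R2 ← R2 / (-19).
R1 ← R1 + 1/5·R2.
R3 ← R3 − 8/5·R2.
R3 ← R3 / (-567/95).
R1 ← R1 + 36/95·R3.
R2 ← R2 + 15/38·R3.
Reading off the reduced rows gives x_1 = 1, x_2 = 4, x_3 = -1.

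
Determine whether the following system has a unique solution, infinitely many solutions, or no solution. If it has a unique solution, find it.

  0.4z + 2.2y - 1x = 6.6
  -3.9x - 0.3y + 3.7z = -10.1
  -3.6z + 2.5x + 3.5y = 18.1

x = 6, y = 5, z = 4

Row-reduce the augmented matrix:
R1 ← R1 / (-1).
R2 ← R2 + 39/10·R1.
R3 ← R3 − 5/2·R1.
R2 ← R2 / (-222/25).
R1 ← R1 + 11/5·R2.
R3 ← R3 − 9·R2.
R3 ← R3 / (-319/740).
R1 ← R1 + 413/444·R3.
R2 ← R2 + 107/444·R3.
Reading off the reduced rows gives x = 6, y = 5, z = 4.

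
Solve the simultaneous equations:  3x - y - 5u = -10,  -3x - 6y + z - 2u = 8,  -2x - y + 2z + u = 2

infinitely many solutions

Row-reduce:
R1 ← R1 / (3).
R2 ← R2 + 3·R1.
R3 ← R3 + 2·R1.
R2 ← R2 / (-7).
R1 ← R1 + 1/3·R2.
R3 ← R3 + 5/3·R2.
R3 ← R3 / (37/21).
R1 ← R1 + 1/21·R3.
R2 ← R2 + 1/7·R3.
Rank is 3 with 4 unknowns, leaving u free.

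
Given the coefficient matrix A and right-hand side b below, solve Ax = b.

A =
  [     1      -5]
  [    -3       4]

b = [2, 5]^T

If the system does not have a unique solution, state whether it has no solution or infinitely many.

From equation 1: x_1 = 2 + 5·x_2.
Substitute into equation 2 and solve: x_2 = -1.
Then x_1 = -3.

x_1 = -3, x_2 = -1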